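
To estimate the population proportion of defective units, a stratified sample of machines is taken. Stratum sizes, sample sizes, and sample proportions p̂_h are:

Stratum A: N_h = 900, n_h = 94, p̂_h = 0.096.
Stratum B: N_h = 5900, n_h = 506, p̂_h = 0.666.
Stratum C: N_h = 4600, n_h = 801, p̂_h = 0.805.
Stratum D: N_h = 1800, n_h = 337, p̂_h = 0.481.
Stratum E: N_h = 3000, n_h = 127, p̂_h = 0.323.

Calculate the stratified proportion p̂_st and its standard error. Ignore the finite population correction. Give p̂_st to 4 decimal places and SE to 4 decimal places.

p̂_st ≈ 0.5897, SE ≈ 0.0121

N = 16200; stratum weights W_h = N_h/N.
p̂_st = Σ W_h p̂_h = (900·0.096 + 5900·0.666 + 4600·0.805 + 1800·0.481 + 3000·0.323)/16200 = 0.58973
V̂(p̂_st) = Σ W_h² p̂_h(1−p̂_h)/(n_h−1):
  stratum A: (900/16200)²·0.096·0.904/93 = 2.88013e-06
  stratum B: (5900/16200)²·0.666·0.334/505 = 5.84256e-05
  stratum C: (4600/16200)²·0.805·0.195/800 = 1.58207e-05
  stratum D: (1800/16200)²·0.481·0.519/336 = 9.17251e-06
  stratum E: (3000/16200)²·0.323·0.677/126 = 5.95159e-05
V̂(p̂_st) = 0.000145815; SE = √V̂ = 0.0120754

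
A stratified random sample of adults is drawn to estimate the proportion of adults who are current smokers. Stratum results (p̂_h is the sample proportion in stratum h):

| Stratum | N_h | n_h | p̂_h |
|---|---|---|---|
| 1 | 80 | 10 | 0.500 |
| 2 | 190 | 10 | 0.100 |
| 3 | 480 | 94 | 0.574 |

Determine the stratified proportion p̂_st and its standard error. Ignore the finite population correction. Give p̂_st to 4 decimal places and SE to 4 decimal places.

N = 750; stratum weights W_h = N_h/N.
p̂_st = Σ W_h p̂_h = (80·0.500 + 190·0.100 + 480·0.574)/750 = 0.44603
V̂(p̂_st) = Σ W_h² p̂_h(1−p̂_h)/(n_h−1):
  stratum 1: (80/750)²·0.500·0.500/9 = 0.000316049
  stratum 2: (190/750)²·0.100·0.900/9 = 0.000641778
  stratum 3: (480/750)²·0.574·0.426/93 = 0.00107696
V̂(p̂_st) = 0.00203478; SE = √V̂ = 0.0451086

p̂_st ≈ 0.4460, SE ≈ 0.0451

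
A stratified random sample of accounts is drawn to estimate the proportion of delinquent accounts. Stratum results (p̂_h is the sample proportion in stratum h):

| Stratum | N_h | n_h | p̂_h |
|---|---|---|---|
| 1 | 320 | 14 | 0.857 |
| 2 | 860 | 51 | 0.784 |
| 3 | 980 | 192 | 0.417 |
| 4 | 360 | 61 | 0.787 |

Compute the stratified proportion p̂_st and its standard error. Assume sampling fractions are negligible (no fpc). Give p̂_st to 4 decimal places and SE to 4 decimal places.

N = 2520; stratum weights W_h = N_h/N.
p̂_st = Σ W_h p̂_h = (320·0.857 + 860·0.784 + 980·0.417 + 360·0.787)/2520 = 0.65098
V̂(p̂_st) = Σ W_h² p̂_h(1−p̂_h)/(n_h−1):
  stratum 1: (320/2520)²·0.857·0.143/13 = 0.00015201
  stratum 2: (860/2520)²·0.784·0.216/50 = 0.000394453
  stratum 3: (980/2520)²·0.417·0.583/191 = 0.000192496
  stratum 4: (360/2520)²·0.787·0.213/60 = 5.70173e-05
V̂(p̂_st) = 0.000795977; SE = √V̂ = 0.0282131

p̂_st ≈ 0.6510, SE ≈ 0.0282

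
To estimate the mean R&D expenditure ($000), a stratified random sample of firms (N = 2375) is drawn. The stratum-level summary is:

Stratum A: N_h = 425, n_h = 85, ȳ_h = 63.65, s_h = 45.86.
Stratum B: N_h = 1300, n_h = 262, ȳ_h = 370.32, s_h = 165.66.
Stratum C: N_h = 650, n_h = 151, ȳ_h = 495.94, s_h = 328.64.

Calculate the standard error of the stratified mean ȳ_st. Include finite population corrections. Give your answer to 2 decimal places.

SE(ȳ_st) ≈ 8.17

V̂(ȳ_st) = Σ W_h² (1 − n_h/N_h) s_h²/n_h, with W_h = N_h/N and N = 2375:
  stratum A: (425/2375)²·(1 − 85/425)·45.86²/85 = 0.633855
  stratum B: (1300/2375)²·(1 − 262/1300)·165.66²/262 = 25.0581
  stratum C: (650/2375)²·(1 − 151/650)·328.64²/151 = 41.1292
V̂(ȳ_st) = 66.8211
SE(ȳ_st) = √66.8211 = 8.17442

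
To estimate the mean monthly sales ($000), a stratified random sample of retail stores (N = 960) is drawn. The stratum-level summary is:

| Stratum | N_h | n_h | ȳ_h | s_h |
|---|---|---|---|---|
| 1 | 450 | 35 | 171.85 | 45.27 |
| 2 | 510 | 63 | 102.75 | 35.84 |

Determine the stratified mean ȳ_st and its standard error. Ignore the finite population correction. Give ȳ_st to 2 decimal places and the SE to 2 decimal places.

ȳ_st ≈ 135.14, SE ≈ 4.32

ȳ_st = Σ W_h ȳ_h = (450·171.85 + 510·102.75)/960 = 135.14062
V̂(ȳ_st) = Σ W_h² s_h²/n_h, with W_h = N_h/N and N = 960:
  stratum 1: (450/960)²·45.27²/35 = 12.8658
  stratum 2: (510/960)²·35.84²/63 = 5.75431
V̂(ȳ_st) = 18.6201
SE(ȳ_st) = √18.6201 = 4.3151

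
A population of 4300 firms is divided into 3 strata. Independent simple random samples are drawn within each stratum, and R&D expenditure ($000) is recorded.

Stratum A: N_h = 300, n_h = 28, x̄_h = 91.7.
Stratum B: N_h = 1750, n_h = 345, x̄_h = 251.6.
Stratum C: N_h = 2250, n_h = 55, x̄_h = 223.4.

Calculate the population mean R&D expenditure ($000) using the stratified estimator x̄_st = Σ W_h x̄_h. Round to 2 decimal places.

N = Σ N_h = 4300. Stratum weights W_h = N_h/N.
x̄_st = (300·91.7 + 1750·251.6 + 2250·223.4) / 4300 = 225.6884

x̄_st ≈ 225.69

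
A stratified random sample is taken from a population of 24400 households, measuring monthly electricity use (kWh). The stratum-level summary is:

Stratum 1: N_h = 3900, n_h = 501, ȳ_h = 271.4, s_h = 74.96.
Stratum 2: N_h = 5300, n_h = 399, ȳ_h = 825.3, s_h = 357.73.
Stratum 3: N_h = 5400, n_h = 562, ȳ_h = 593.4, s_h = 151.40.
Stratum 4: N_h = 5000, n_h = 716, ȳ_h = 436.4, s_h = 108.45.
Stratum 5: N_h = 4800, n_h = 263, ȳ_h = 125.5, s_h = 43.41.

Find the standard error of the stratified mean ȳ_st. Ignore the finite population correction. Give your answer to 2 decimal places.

SE(ȳ_st) ≈ 4.29

V̂(ȳ_st) = Σ W_h² s_h²/n_h, with W_h = N_h/N and N = 24400:
  stratum 1: (3900/24400)²·74.96²/501 = 0.286531
  stratum 2: (5300/24400)²·357.73²/399 = 15.1325
  stratum 3: (5400/24400)²·151.40²/562 = 1.99767
  stratum 4: (5000/24400)²·108.45²/716 = 0.689773
  stratum 5: (4800/24400)²·43.41²/263 = 0.277285
V̂(ȳ_st) = 18.3837
SE(ȳ_st) = √18.3837 = 4.28763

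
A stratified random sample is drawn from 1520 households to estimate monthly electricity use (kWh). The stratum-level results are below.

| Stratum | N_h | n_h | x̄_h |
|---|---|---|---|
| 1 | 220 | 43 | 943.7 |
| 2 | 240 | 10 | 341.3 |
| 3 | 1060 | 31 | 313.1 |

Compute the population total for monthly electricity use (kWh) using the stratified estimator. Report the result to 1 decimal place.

τ̂_st ≈ 621412.0

τ̂_st = Σ N_h x̄_h = 220·943.7 + 240·341.3 + 1060·313.1 = 621412.0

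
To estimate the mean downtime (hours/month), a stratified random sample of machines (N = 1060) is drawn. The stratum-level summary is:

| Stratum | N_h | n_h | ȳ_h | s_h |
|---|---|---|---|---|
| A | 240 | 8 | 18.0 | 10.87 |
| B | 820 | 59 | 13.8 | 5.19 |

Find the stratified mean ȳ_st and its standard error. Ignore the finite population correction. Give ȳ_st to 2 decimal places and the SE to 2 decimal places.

ȳ_st ≈ 14.75, SE ≈ 1.02

ȳ_st = Σ W_h ȳ_h = (240·18.0 + 820·13.8)/1060 = 14.75094
V̂(ȳ_st) = Σ W_h² s_h²/n_h, with W_h = N_h/N and N = 1060:
  stratum A: (240/1060)²·10.87²/8 = 0.757146
  stratum B: (820/1060)²·5.19²/59 = 0.273211
V̂(ȳ_st) = 1.03036
SE(ȳ_st) = √1.03036 = 1.01507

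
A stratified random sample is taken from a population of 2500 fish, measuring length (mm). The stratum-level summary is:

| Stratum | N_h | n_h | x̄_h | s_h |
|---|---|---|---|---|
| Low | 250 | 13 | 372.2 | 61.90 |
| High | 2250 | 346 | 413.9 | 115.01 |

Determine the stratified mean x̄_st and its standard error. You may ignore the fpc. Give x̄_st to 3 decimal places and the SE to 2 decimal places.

x̄_st ≈ 409.730, SE ≈ 5.82

x̄_st = Σ W_h x̄_h = (250·372.2 + 2250·413.9)/2500 = 409.73000
V̂(x̄_st) = Σ W_h² s_h²/n_h, with W_h = N_h/N and N = 2500:
  stratum Low: (250/2500)²·61.90²/13 = 2.94739
  stratum High: (2250/2500)²·115.01²/346 = 30.9656
V̂(x̄_st) = 33.913
SE(x̄_st) = √33.913 = 5.82349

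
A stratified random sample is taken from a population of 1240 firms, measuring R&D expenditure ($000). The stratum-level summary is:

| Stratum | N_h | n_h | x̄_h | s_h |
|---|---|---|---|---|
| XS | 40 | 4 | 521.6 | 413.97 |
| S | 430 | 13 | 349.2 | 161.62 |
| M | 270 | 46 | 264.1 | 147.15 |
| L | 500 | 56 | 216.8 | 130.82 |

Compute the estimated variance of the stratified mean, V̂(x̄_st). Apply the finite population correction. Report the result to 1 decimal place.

V̂(x̄_st) = Σ W_h² (1 − n_h/N_h) s_h²/n_h, with W_h = N_h/N and N = 1240:
  stratum XS: (40/1240)²·(1 − 4/40)·413.97²/4 = 40.1233
  stratum S: (430/1240)²·(1 − 13/430)·161.62²/13 = 234.319
  stratum M: (270/1240)²·(1 − 46/270)·147.15²/46 = 18.5153
  stratum L: (500/1240)²·(1 − 56/500)·130.82²/56 = 44.1235
V̂(x̄_st) = 337.081

V̂(x̄_st) ≈ 337.1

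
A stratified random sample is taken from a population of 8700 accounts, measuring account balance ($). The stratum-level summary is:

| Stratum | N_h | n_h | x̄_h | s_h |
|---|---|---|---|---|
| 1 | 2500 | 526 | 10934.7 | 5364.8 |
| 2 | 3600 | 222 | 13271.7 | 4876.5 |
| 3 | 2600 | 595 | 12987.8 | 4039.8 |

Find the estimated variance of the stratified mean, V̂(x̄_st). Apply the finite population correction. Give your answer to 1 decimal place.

V̂(x̄_st) = Σ W_h² (1 − n_h/N_h) s_h²/n_h, with W_h = N_h/N and N = 8700:
  stratum 1: (2500/8700)²·(1 − 526/2500)·5364.8²/526 = 3567.55
  stratum 2: (3600/8700)²·(1 − 222/3600)·4876.5²/222 = 17210.2
  stratum 3: (2600/8700)²·(1 − 595/2600)·4039.8²/595 = 1889.09
V̂(x̄_st) = 22666.9

V̂(x̄_st) ≈ 22666.9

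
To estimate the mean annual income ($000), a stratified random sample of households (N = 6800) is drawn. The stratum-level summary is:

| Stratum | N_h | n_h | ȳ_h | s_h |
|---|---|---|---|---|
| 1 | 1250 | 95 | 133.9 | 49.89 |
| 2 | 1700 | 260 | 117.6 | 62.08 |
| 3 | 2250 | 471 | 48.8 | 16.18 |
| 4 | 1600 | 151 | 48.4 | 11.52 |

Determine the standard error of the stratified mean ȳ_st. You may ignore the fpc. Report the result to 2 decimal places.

V̂(ȳ_st) = Σ W_h² s_h²/n_h, with W_h = N_h/N and N = 6800:
  stratum 1: (1250/6800)²·49.89²/95 = 0.885331
  stratum 2: (1700/6800)²·62.08²/260 = 0.926425
  stratum 3: (2250/6800)²·16.18²/471 = 0.0608532
  stratum 4: (1600/6800)²·11.52²/151 = 0.0486575
V̂(ȳ_st) = 1.92127
SE(ȳ_st) = √1.92127 = 1.3861

SE(ȳ_st) ≈ 1.39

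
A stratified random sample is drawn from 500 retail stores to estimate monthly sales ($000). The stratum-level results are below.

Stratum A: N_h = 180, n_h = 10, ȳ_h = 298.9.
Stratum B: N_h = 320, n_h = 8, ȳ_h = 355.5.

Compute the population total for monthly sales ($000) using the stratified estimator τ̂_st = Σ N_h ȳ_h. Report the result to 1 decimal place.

τ̂_st = Σ N_h ȳ_h = 180·298.9 + 320·355.5 = 167562.0

τ̂_st ≈ 167562.0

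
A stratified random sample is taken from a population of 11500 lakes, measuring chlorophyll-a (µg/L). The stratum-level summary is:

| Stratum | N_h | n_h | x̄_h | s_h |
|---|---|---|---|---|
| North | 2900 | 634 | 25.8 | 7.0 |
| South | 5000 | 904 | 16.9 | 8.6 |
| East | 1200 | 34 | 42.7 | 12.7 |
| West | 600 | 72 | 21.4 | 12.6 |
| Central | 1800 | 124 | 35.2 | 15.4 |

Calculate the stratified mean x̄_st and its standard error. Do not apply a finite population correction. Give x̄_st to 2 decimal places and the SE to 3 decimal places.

x̄_st ≈ 24.94, SE ≈ 0.353

x̄_st = Σ W_h x̄_h = (2900·25.8 + 5000·16.9 + 1200·42.7 + 600·21.4 + 1800·35.2)/11500 = 24.93565
V̂(x̄_st) = Σ W_h² s_h²/n_h, with W_h = N_h/N and N = 11500:
  stratum North: (2900/11500)²·7.0²/634 = 0.00491481
  stratum South: (5000/11500)²·8.6²/904 = 0.0154658
  stratum East: (1200/11500)²·12.7²/34 = 0.051653
  stratum West: (600/11500)²·12.6²/72 = 0.00600227
  stratum Central: (1800/11500)²·15.4²/124 = 0.0468564
V̂(x̄_st) = 0.124892
SE(x̄_st) = √0.124892 = 0.353401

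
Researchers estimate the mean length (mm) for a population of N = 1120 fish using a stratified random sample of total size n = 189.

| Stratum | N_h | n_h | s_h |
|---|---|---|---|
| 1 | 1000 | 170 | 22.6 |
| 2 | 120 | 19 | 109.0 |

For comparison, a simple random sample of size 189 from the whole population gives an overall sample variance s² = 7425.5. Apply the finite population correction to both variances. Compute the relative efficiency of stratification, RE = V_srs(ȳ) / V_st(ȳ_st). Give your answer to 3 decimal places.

RE ≈ 4.067

V̂(ȳ_st) = Σ W_h² (1 − n_h/N_h) s_h²/n_h, with W_h = N_h/N and N = 1120:
  stratum 1: (1000/1120)²·(1 − 170/1000)·22.6²/170 = 1.98797
  stratum 2: (120/1120)²·(1 − 19/120)·109.0²/19 = 6.04179
V_st = 8.02977
V_srs = (1 − 189/1120)·7425.5/189 = 32.6584
Relative efficiency = V_srs / V_st = 32.6584/8.02977 = 4.0672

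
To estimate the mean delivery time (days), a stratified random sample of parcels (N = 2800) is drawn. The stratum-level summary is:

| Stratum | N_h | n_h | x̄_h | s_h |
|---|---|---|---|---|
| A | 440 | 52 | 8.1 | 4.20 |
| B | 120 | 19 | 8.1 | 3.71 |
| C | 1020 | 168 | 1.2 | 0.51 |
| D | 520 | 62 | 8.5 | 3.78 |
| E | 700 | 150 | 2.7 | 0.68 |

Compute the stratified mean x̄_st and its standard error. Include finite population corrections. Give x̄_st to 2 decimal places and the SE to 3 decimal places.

x̄_st ≈ 4.31, SE ≈ 0.126

x̄_st = Σ W_h x̄_h = (440·8.1 + 120·8.1 + 1020·1.2 + 520·8.5 + 700·2.7)/2800 = 4.31071
V̂(x̄_st) = Σ W_h² (1 − n_h/N_h) s_h²/n_h, with W_h = N_h/N and N = 2800:
  stratum A: (440/2800)²·(1 − 52/440)·4.20²/52 = 0.00738692
  stratum B: (120/2800)²·(1 − 19/120)·3.71²/19 = 0.0011199
  stratum C: (1020/2800)²·(1 − 168/1020)·0.51²/168 = 0.000171615
  stratum D: (520/2800)²·(1 − 62/520)·3.78²/62 = 0.00700075
  stratum E: (700/2800)²·(1 − 150/700)·0.68²/150 = 0.000151381
V̂(x̄_st) = 0.0158306
SE(x̄_st) = √0.0158306 = 0.12582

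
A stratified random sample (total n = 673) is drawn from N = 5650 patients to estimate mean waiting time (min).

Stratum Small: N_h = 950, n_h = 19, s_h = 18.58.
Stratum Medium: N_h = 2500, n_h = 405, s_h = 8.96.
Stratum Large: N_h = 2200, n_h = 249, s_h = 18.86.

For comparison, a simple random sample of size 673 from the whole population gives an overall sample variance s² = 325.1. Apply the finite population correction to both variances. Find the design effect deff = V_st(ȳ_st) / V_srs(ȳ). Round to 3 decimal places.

deff ≈ 1.711

V̂(ȳ_st) = Σ W_h² (1 − n_h/N_h) s_h²/n_h, with W_h = N_h/N and N = 5650:
  stratum Small: (950/5650)²·(1 − 19/950)·18.58²/19 = 0.503401
  stratum Medium: (2500/5650)²·(1 − 405/2500)·8.96²/405 = 0.0325228
  stratum Large: (2200/5650)²·(1 − 249/2200)·18.86²/249 = 0.192073
V_st = 0.727997
V_srs = (1 − 673/5650)·325.1/673 = 0.425521
deff = V_st / V_srs = 0.727997/0.425521 = 1.7108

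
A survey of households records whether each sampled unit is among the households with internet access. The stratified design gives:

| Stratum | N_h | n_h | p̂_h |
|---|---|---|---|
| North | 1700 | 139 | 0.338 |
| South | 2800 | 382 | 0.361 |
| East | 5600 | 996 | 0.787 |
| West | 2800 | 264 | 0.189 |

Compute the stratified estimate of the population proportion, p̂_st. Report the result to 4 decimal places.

p̂_st ≈ 0.5056

N = 12900; stratum weights W_h = N_h/N.
p̂_st = Σ W_h p̂_h = (1700·0.338 + 2800·0.361 + 5600·0.787 + 2800·0.189)/12900 = 0.50557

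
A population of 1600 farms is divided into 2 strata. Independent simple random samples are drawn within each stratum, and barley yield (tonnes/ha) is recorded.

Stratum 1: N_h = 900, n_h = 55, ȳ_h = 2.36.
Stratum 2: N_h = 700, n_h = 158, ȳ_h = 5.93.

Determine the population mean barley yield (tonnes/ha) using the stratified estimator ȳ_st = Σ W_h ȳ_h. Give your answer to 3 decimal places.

ȳ_st ≈ 3.922

N = Σ N_h = 1600. Stratum weights W_h = N_h/N.
ȳ_st = (900·2.36 + 700·5.93) / 1600 = 3.92188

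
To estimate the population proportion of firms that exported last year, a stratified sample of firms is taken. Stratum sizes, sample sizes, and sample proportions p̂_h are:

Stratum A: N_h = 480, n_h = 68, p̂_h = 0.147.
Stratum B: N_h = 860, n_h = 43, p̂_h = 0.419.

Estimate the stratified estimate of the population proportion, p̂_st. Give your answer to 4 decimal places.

p̂_st ≈ 0.3216

N = 1340; stratum weights W_h = N_h/N.
p̂_st = Σ W_h p̂_h = (480·0.147 + 860·0.419)/1340 = 0.32157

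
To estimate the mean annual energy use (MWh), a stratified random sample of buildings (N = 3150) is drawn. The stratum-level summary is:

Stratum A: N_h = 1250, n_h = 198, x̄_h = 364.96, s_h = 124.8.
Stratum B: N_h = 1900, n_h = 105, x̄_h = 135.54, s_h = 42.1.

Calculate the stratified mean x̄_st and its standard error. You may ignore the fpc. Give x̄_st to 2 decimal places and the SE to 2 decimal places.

x̄_st ≈ 226.58, SE ≈ 4.30

x̄_st = Σ W_h x̄_h = (1250·364.96 + 1900·135.54)/3150 = 226.57968
V̂(x̄_st) = Σ W_h² s_h²/n_h, with W_h = N_h/N and N = 3150:
  stratum A: (1250/3150)²·124.8²/198 = 12.3869
  stratum B: (1900/3150)²·42.1²/105 = 6.14131
V̂(x̄_st) = 18.5282
SE(x̄_st) = √18.5282 = 4.30444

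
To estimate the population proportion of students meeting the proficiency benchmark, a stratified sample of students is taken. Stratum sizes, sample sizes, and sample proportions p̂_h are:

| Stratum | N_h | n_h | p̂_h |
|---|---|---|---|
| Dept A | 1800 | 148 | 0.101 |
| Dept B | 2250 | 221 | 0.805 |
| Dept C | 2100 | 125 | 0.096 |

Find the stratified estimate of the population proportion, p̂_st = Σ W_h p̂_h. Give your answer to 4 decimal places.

N = 6150; stratum weights W_h = N_h/N.
p̂_st = Σ W_h p̂_h = (1800·0.101 + 2250·0.805 + 2100·0.096)/6150 = 0.35685

p̂_st ≈ 0.3569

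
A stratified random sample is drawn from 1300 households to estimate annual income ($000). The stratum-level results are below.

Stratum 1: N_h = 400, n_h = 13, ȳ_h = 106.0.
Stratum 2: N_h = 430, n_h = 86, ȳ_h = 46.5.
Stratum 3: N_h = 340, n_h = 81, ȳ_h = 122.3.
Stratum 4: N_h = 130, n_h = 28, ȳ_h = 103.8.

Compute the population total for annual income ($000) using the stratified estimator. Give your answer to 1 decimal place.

τ̂_st = Σ N_h ȳ_h = 400·106.0 + 430·46.5 + 340·122.3 + 130·103.8 = 117471.0

τ̂_st ≈ 117471.0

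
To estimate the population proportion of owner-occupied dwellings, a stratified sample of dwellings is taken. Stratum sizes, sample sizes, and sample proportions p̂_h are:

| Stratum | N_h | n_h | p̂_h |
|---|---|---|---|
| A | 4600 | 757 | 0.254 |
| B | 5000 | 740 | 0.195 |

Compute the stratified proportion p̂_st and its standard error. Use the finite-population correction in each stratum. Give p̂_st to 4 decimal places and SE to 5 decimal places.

p̂_st ≈ 0.2233, SE ≈ 0.00986

N = 9600; stratum weights W_h = N_h/N.
p̂_st = Σ W_h p̂_h = (4600·0.254 + 5000·0.195)/9600 = 0.22327
V̂(p̂_st) = Σ W_h² (1 − n_h/N_h) p̂_h(1−p̂_h)/(n_h−1):
  stratum A: (4600/9600)²·(1 − 757/4600)·0.254·0.746/756 = 4.80769e-05
  stratum B: (5000/9600)²·(1 − 740/5000)·0.195·0.805/739 = 4.90934e-05
V̂(p̂_st) = 9.71703e-05; SE = √V̂ = 0.0098575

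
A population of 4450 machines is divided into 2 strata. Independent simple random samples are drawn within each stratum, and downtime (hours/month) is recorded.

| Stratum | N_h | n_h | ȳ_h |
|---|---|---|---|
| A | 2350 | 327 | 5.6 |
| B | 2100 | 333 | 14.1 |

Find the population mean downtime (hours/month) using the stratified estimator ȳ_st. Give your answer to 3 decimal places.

N = Σ N_h = 4450. Stratum weights W_h = N_h/N.
ȳ_st = (2350·5.6 + 2100·14.1) / 4450 = 9.61124

ȳ_st ≈ 9.611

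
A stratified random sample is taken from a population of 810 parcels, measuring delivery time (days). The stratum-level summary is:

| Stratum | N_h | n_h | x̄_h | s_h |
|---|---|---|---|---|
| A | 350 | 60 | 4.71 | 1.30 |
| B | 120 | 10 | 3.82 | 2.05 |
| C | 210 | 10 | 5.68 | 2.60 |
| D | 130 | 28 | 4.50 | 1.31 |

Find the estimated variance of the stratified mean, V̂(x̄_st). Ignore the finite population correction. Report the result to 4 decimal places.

V̂(x̄_st) = Σ W_h² s_h²/n_h, with W_h = N_h/N and N = 810:
  stratum A: (350/810)²·1.30²/60 = 0.00525898
  stratum B: (120/810)²·2.05²/10 = 0.00922359
  stratum C: (210/810)²·2.60²/10 = 0.0454376
  stratum D: (130/810)²·1.31²/28 = 0.00157871
V̂(x̄_st) = 0.0614989

V̂(x̄_st) ≈ 0.0615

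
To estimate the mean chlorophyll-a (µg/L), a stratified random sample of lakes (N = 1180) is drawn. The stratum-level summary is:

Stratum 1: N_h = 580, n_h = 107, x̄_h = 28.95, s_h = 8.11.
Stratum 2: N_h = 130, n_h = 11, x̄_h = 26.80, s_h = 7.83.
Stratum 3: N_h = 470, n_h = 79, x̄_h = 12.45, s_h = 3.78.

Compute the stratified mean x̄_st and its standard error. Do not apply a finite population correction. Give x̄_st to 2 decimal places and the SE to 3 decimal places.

x̄_st ≈ 22.14, SE ≈ 0.495

x̄_st = Σ W_h x̄_h = (580·28.95 + 130·26.80 + 470·12.45)/1180 = 22.14110
V̂(x̄_st) = Σ W_h² s_h²/n_h, with W_h = N_h/N and N = 1180:
  stratum 1: (580/1180)²·8.11²/107 = 0.148508
  stratum 2: (130/1180)²·7.83²/11 = 0.0676478
  stratum 3: (470/1180)²·3.78²/79 = 0.0286938
V̂(x̄_st) = 0.24485
SE(x̄_st) = √0.24485 = 0.494823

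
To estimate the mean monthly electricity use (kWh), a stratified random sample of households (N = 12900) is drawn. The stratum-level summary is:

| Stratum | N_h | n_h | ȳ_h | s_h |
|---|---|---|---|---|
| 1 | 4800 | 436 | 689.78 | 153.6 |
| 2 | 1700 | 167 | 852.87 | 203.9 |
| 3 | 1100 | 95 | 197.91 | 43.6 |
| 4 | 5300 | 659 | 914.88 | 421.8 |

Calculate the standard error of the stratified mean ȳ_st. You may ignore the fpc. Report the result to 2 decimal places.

SE(ȳ_st) ≈ 7.59

V̂(ȳ_st) = Σ W_h² s_h²/n_h, with W_h = N_h/N and N = 12900:
  stratum 1: (4800/12900)²·153.6²/436 = 7.49202
  stratum 2: (1700/12900)²·203.9²/167 = 4.32351
  stratum 3: (1100/12900)²·43.6²/95 = 0.145497
  stratum 4: (5300/12900)²·421.8²/659 = 45.5722
V̂(ȳ_st) = 57.5332
SE(ȳ_st) = √57.5332 = 7.58507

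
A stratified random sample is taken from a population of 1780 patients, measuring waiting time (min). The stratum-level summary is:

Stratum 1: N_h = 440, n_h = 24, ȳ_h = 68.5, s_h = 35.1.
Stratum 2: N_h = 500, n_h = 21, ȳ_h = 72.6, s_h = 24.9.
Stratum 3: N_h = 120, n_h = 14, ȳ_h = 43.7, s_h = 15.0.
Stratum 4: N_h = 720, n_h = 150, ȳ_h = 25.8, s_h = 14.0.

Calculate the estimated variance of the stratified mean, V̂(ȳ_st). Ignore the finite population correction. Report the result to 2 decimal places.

V̂(ȳ_st) ≈ 5.75

V̂(ȳ_st) = Σ W_h² s_h²/n_h, with W_h = N_h/N and N = 1780:
  stratum 1: (440/1780)²·35.1²/24 = 3.13667
  stratum 2: (500/1780)²·24.9²/21 = 2.32959
  stratum 3: (120/1780)²·15.0²/14 = 0.0730427
  stratum 4: (720/1780)²·14.0²/150 = 0.213791
V̂(ȳ_st) = 5.75309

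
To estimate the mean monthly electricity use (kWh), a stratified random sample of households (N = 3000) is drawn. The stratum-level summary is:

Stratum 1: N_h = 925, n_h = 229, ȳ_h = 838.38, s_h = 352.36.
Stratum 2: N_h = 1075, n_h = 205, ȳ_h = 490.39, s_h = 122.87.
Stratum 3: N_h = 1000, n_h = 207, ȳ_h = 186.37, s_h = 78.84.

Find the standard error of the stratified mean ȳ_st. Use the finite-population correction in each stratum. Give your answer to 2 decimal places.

SE(ȳ_st) ≈ 7.01

V̂(ȳ_st) = Σ W_h² (1 − n_h/N_h) s_h²/n_h, with W_h = N_h/N and N = 3000:
  stratum 1: (925/3000)²·(1 − 229/925)·352.36²/229 = 38.7834
  stratum 2: (1075/3000)²·(1 − 205/1075)·122.87²/205 = 7.65285
  stratum 3: (1000/3000)²·(1 − 207/1000)·78.84²/207 = 2.64578
V̂(ȳ_st) = 49.0821
SE(ȳ_st) = √49.0821 = 7.00586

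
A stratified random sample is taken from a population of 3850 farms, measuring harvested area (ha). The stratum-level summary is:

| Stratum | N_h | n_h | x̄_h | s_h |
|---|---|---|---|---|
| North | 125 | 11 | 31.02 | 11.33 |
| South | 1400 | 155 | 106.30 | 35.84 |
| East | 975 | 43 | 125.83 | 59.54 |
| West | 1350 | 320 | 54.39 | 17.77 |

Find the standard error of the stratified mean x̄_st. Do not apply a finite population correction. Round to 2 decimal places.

V̂(x̄_st) = Σ W_h² s_h²/n_h, with W_h = N_h/N and N = 3850:
  stratum North: (125/3850)²·11.33²/11 = 0.0123017
  stratum South: (1400/3850)²·35.84²/155 = 1.09582
  stratum East: (975/3850)²·59.54²/43 = 5.28734
  stratum West: (1350/3850)²·17.77²/320 = 0.121331
V̂(x̄_st) = 6.51679
SE(x̄_st) = √6.51679 = 2.5528

SE(x̄_st) ≈ 2.55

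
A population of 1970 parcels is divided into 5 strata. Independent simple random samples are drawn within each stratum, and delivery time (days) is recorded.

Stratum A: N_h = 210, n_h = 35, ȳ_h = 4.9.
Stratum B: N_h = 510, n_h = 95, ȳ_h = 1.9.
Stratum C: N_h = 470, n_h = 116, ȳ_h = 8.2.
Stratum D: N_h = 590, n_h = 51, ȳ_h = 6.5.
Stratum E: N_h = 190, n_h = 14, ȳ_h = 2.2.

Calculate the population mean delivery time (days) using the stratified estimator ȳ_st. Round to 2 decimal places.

ȳ_st ≈ 5.13

N = Σ N_h = 1970. Stratum weights W_h = N_h/N.
ȳ_st = (210·4.9 + 510·1.9 + 470·8.2 + 590·6.5 + 190·2.2) / 1970 = 5.1294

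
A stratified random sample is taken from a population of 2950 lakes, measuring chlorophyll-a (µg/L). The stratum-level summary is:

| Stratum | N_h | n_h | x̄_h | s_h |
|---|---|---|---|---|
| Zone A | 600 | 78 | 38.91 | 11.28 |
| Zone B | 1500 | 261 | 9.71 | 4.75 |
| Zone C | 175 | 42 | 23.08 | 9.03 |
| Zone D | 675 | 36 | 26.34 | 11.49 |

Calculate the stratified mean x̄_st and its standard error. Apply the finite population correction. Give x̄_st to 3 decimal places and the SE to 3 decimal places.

x̄_st ≈ 20.247, SE ≈ 0.514

x̄_st = Σ W_h x̄_h = (600·38.91 + 1500·9.71 + 175·23.08 + 675·26.34)/2950 = 20.24729
V̂(x̄_st) = Σ W_h² (1 − n_h/N_h) s_h²/n_h, with W_h = N_h/N and N = 2950:
  stratum Zone A: (600/2950)²·(1 − 78/600)·11.28²/78 = 0.0587085
  stratum Zone B: (1500/2950)²·(1 − 261/1500)·4.75²/261 = 0.0184614
  stratum Zone C: (175/2950)²·(1 − 42/175)·9.03²/42 = 0.00519244
  stratum Zone D: (675/2950)²·(1 − 36/675)·11.49²/36 = 0.18176
V̂(x̄_st) = 0.264122
SE(x̄_st) = √0.264122 = 0.513928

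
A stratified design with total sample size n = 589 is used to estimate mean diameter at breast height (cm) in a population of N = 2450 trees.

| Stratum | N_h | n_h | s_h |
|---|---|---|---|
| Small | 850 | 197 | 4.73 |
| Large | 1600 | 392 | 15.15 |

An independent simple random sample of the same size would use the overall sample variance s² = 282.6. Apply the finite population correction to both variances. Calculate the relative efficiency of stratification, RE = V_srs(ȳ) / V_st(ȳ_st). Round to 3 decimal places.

V̂(ȳ_st) = Σ W_h² (1 − n_h/N_h) s_h²/n_h, with W_h = N_h/N and N = 2450:
  stratum Small: (850/2450)²·(1 − 197/850)·4.73²/197 = 0.0105016
  stratum Large: (1600/2450)²·(1 − 392/1600)·15.15²/392 = 0.188536
V_st = 0.199037
V_srs = (1 − 589/2450)·282.6/589 = 0.364449
Relative efficiency = V_srs / V_st = 0.364449/0.199037 = 1.8311

RE ≈ 1.831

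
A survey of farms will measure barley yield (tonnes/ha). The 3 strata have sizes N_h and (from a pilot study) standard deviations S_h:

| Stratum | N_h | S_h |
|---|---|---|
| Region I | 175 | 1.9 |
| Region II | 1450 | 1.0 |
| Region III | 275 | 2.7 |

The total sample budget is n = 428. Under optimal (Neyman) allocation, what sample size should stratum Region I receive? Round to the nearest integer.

Neyman allocation: n_h = n · N_h S_h / Σ N_i S_i, with n = 428.
  stratum Region I: N_h·S_h = 175·1.9 = 332.50
  stratum Region II: N_h·S_h = 1450·1.0 = 1450.00
  stratum Region III: N_h·S_h = 275·2.7 = 742.50
Σ N_h S_h = 2525.00
n for stratum Region I = 428·332.50/2525.00 = 56.360 → 56

56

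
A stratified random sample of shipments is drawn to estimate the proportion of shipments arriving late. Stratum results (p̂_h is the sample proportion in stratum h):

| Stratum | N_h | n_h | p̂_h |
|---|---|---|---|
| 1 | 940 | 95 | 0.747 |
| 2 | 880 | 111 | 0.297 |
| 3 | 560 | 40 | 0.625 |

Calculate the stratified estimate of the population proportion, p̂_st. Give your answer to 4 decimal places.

N = 2380; stratum weights W_h = N_h/N.
p̂_st = Σ W_h p̂_h = (940·0.747 + 880·0.297 + 560·0.625)/2380 = 0.55191

p̂_st ≈ 0.5519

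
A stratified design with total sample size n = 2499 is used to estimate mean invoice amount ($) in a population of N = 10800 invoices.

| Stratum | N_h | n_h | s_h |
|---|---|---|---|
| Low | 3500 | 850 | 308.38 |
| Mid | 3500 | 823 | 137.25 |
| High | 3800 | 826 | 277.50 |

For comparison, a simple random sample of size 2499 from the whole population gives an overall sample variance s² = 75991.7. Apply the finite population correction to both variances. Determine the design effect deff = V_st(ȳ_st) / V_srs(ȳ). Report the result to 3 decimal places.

V̂(ȳ_st) = Σ W_h² (1 − n_h/N_h) s_h²/n_h, with W_h = N_h/N and N = 10800:
  stratum Low: (3500/10800)²·(1 − 850/3500)·308.38²/850 = 8.89651
  stratum Mid: (3500/10800)²·(1 − 823/3500)·137.25²/823 = 1.83863
  stratum High: (3800/10800)²·(1 − 826/3800)·277.50²/826 = 9.03281
V_st = 19.768
V_srs = (1 − 2499/10800)·75991.7/2499 = 23.3726
deff = V_st / V_srs = 19.768/23.3726 = 0.8458

deff ≈ 0.846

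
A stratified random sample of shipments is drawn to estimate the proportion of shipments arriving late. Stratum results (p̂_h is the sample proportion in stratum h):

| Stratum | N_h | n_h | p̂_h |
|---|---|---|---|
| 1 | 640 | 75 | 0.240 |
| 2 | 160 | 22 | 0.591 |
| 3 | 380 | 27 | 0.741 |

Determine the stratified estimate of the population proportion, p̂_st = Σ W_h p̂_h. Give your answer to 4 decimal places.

N = 1180; stratum weights W_h = N_h/N.
p̂_st = Σ W_h p̂_h = (640·0.240 + 160·0.591 + 380·0.741)/1180 = 0.44893

p̂_st ≈ 0.4489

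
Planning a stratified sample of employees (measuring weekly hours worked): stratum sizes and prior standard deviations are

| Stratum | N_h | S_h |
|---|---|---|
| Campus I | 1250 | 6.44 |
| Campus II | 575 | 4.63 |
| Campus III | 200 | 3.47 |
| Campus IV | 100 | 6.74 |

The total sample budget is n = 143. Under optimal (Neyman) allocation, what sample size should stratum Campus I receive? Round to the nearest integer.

95

Neyman allocation: n_h = n · N_h S_h / Σ N_i S_i, with n = 143.
  stratum Campus I: N_h·S_h = 1250·6.44 = 8050.00
  stratum Campus II: N_h·S_h = 575·4.63 = 2662.25
  stratum Campus III: N_h·S_h = 200·3.47 = 694.00
  stratum Campus IV: N_h·S_h = 100·6.74 = 674.00
Σ N_h S_h = 12080.25
n for stratum Campus I = 143·8050.00/12080.25 = 95.292 → 95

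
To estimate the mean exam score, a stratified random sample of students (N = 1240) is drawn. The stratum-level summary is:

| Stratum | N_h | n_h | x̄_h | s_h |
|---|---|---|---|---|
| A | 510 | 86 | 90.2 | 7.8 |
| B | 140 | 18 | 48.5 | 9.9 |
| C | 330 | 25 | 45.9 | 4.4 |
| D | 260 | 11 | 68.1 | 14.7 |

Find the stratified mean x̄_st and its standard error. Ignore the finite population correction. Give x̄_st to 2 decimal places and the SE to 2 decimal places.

x̄_st = Σ W_h x̄_h = (510·90.2 + 140·48.5 + 330·45.9 + 260·68.1)/1240 = 69.06855
V̂(x̄_st) = Σ W_h² s_h²/n_h, with W_h = N_h/N and N = 1240:
  stratum A: (510/1240)²·7.8²/86 = 0.119671
  stratum B: (140/1240)²·9.9²/18 = 0.0694082
  stratum C: (330/1240)²·4.4²/25 = 0.0548466
  stratum D: (260/1240)²·14.7²/11 = 0.863665
V̂(x̄_st) = 1.10759
SE(x̄_st) = √1.10759 = 1.05242

x̄_st ≈ 69.07, SE ≈ 1.05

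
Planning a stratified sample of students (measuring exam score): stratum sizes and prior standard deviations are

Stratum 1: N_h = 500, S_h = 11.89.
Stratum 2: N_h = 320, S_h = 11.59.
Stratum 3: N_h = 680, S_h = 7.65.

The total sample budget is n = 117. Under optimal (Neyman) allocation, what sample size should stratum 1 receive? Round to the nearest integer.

Neyman allocation: n_h = n · N_h S_h / Σ N_i S_i, with n = 117.
  stratum 1: N_h·S_h = 500·11.89 = 5945.00
  stratum 2: N_h·S_h = 320·11.59 = 3708.80
  stratum 3: N_h·S_h = 680·7.65 = 5202.00
Σ N_h S_h = 14855.80
n for stratum 1 = 117·5945.00/14855.80 = 46.821 → 47

47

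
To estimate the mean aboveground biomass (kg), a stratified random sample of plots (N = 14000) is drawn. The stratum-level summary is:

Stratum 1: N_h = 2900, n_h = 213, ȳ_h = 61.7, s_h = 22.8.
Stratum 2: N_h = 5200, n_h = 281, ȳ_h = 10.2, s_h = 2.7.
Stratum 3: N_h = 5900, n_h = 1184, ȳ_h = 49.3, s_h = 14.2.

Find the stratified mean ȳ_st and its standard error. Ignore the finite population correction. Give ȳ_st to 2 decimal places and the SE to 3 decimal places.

ȳ_st ≈ 37.35, SE ≈ 0.372

ȳ_st = Σ W_h ȳ_h = (2900·61.7 + 5200·10.2 + 5900·49.3)/14000 = 37.34571
V̂(ȳ_st) = Σ W_h² s_h²/n_h, with W_h = N_h/N and N = 14000:
  stratum 1: (2900/14000)²·22.8²/213 = 0.10472
  stratum 2: (5200/14000)²·2.7²/281 = 0.00357908
  stratum 3: (5900/14000)²·14.2²/1184 = 0.0302463
V̂(ȳ_st) = 0.138546
SE(ȳ_st) = √0.138546 = 0.372217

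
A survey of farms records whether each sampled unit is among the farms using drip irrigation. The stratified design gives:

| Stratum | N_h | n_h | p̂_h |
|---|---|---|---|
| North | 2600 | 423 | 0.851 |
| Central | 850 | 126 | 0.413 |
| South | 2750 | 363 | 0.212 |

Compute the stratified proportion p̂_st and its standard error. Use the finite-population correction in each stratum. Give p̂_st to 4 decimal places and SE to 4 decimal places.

p̂_st ≈ 0.5075, SE ≈ 0.0124

N = 6200; stratum weights W_h = N_h/N.
p̂_st = Σ W_h p̂_h = (2600·0.851 + 850·0.413 + 2750·0.212)/6200 = 0.50752
V̂(p̂_st) = Σ W_h² (1 − n_h/N_h) p̂_h(1−p̂_h)/(n_h−1):
  stratum North: (2600/6200)²·(1 − 423/2600)·0.851·0.149/422 = 4.42437e-05
  stratum Central: (850/6200)²·(1 − 126/850)·0.413·0.587/125 = 3.10493e-05
  stratum South: (2750/6200)²·(1 − 363/2750)·0.212·0.788/362 = 7.88053e-05
V̂(p̂_st) = 0.000154098; SE = √V̂ = 0.0124136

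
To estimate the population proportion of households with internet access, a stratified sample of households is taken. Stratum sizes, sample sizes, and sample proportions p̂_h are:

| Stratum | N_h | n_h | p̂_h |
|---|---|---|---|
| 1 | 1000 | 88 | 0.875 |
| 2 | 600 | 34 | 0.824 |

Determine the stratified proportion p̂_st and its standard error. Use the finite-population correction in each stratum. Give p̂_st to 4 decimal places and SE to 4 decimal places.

N = 1600; stratum weights W_h = N_h/N.
p̂_st = Σ W_h p̂_h = (1000·0.875 + 600·0.824)/1600 = 0.85588
V̂(p̂_st) = Σ W_h² (1 − n_h/N_h) p̂_h(1−p̂_h)/(n_h−1):
  stratum 1: (1000/1600)²·(1 − 88/1000)·0.875·0.125/87 = 0.000447872
  stratum 2: (600/1600)²·(1 − 34/600)·0.824·0.176/33 = 0.00058298
V̂(p̂_st) = 0.00103085; SE = √V̂ = 0.0321069

p̂_st ≈ 0.8559, SE ≈ 0.0321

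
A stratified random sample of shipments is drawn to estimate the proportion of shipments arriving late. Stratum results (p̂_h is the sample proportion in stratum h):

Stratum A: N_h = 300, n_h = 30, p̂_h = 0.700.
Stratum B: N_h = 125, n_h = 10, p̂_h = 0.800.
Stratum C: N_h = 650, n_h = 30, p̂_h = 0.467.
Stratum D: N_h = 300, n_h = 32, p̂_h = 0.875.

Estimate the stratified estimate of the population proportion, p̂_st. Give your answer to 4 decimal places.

N = 1375; stratum weights W_h = N_h/N.
p̂_st = Σ W_h p̂_h = (300·0.700 + 125·0.800 + 650·0.467 + 300·0.875)/1375 = 0.63713

p̂_st ≈ 0.6371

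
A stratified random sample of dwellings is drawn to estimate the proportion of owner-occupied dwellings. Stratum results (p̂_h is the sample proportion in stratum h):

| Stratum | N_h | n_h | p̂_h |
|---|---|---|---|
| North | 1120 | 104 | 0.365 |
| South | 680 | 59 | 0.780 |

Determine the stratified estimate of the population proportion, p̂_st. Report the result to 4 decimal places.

p̂_st ≈ 0.5218

N = 1800; stratum weights W_h = N_h/N.
p̂_st = Σ W_h p̂_h = (1120·0.365 + 680·0.780)/1800 = 0.52178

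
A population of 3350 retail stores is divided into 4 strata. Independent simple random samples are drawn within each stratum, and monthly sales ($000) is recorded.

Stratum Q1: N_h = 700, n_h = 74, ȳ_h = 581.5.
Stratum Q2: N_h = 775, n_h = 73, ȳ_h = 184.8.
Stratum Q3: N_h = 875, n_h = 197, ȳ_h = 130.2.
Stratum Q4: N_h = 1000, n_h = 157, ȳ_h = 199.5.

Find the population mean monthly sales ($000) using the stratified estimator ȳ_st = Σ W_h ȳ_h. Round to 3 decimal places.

ȳ_st ≈ 257.819

N = Σ N_h = 3350. Stratum weights W_h = N_h/N.
ȳ_st = (700·581.5 + 775·184.8 + 875·130.2 + 1000·199.5) / 3350 = 257.81940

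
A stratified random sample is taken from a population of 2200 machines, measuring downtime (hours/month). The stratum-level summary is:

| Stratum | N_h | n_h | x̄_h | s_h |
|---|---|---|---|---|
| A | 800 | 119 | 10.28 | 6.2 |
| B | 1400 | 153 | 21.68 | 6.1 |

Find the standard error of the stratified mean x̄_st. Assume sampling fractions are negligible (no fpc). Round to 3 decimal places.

V̂(x̄_st) = Σ W_h² s_h²/n_h, with W_h = N_h/N and N = 2200:
  stratum A: (800/2200)²·6.2²/119 = 0.0427141
  stratum B: (1400/2200)²·6.1²/153 = 0.098487
V̂(x̄_st) = 0.141201
SE(x̄_st) = √0.141201 = 0.375767

SE(x̄_st) ≈ 0.376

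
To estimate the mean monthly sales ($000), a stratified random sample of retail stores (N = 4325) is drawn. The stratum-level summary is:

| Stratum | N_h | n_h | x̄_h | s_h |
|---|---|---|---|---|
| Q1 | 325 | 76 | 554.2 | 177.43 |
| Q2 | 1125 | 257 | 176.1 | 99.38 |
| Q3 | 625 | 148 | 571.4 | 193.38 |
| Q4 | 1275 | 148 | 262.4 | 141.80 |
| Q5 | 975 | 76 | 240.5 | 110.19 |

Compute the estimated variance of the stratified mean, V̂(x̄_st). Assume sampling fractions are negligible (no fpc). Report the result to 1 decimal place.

V̂(x̄_st) = Σ W_h² s_h²/n_h, with W_h = N_h/N and N = 4325:
  stratum Q1: (325/4325)²·177.43²/76 = 2.33903
  stratum Q2: (1125/4325)²·99.38²/257 = 2.60015
  stratum Q3: (625/4325)²·193.38²/148 = 5.27654
  stratum Q4: (1275/4325)²·141.80²/148 = 11.807
  stratum Q5: (975/4325)²·110.19²/76 = 8.1191
V̂(x̄_st) = 30.1418

V̂(x̄_st) ≈ 30.1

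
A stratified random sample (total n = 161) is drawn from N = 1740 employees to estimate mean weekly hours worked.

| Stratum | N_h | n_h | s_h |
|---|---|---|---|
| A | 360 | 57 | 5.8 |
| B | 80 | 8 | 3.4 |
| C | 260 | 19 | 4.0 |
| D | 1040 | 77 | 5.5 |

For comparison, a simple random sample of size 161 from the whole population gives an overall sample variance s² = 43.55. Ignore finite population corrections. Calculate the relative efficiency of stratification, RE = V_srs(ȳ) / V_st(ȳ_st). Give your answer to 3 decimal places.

RE ≈ 1.443

V̂(ȳ_st) = Σ W_h² s_h²/n_h, with W_h = N_h/N and N = 1740:
  stratum A: (360/1740)²·5.8²/57 = 0.0252632
  stratum B: (80/1740)²·3.4²/8 = 0.00305456
  stratum C: (260/1740)²·4.0²/19 = 0.0188025
  stratum D: (1040/1740)²·5.5²/77 = 0.140347
V_st = 0.187467
V_srs = s²/n = 43.55/161 = 0.270497
Relative efficiency = V_srs / V_st = 0.270497/0.187467 = 1.4429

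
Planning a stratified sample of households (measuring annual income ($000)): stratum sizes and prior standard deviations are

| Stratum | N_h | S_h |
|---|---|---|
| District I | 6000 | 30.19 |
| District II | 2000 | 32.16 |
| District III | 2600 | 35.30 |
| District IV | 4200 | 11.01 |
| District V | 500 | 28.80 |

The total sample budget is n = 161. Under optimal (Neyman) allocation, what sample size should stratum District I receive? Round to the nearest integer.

Neyman allocation: n_h = n · N_h S_h / Σ N_i S_i, with n = 161.
  stratum District I: N_h·S_h = 6000·30.19 = 181140.00
  stratum District II: N_h·S_h = 2000·32.16 = 64320.00
  stratum District III: N_h·S_h = 2600·35.30 = 91780.00
  stratum District IV: N_h·S_h = 4200·11.01 = 46242.00
  stratum District V: N_h·S_h = 500·28.80 = 14400.00
Σ N_h S_h = 397882.00
n for stratum District I = 161·181140.00/397882.00 = 73.297 → 73

73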